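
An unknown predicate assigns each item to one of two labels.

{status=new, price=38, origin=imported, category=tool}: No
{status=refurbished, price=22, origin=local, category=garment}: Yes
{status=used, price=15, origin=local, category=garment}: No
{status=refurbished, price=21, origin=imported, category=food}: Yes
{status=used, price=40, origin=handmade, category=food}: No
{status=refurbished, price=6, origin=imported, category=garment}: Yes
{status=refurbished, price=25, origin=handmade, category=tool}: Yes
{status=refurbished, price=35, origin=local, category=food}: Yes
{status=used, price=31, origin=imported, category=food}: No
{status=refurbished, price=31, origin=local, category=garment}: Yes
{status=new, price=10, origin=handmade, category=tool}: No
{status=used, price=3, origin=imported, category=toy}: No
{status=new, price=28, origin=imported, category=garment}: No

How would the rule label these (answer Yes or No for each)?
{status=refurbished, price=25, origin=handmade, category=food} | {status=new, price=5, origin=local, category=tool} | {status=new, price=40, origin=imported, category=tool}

Yes, No, No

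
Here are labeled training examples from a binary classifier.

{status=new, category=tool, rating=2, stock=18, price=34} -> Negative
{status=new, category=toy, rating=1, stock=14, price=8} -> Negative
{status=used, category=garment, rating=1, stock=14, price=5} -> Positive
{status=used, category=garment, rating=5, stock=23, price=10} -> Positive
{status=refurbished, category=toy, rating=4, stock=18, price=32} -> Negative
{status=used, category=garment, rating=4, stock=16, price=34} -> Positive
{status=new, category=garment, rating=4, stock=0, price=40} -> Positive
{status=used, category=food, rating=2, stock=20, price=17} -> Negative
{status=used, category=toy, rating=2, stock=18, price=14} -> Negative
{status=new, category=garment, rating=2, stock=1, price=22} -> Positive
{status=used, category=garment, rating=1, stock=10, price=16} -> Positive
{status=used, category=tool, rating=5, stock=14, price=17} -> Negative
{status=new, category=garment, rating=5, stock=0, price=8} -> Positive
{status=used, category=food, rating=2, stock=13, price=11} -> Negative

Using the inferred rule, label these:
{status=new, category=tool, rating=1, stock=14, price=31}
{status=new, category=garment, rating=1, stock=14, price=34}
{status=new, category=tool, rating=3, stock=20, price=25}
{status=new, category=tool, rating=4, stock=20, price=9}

Negative, Positive, Negative, Negative

Comparing the two groups points to one rule — category is garment.
{status=new, category=tool, rating=1, stock=14, price=31}: category is tool — fails this test, so Negative. {status=new, category=garment, rating=1, stock=14, price=34}: category is garment — has this property, so Positive. {status=new, category=tool, rating=3, stock=20, price=25}: category is tool — fails this test, so Negative. {status=new, category=tool, rating=4, stock=20, price=9}: category is tool — fails this test, so Negative.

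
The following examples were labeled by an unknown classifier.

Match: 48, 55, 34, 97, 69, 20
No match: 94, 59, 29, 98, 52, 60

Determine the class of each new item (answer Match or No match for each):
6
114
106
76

Match, No match, No match, Match

The pattern is that an item is 'Match' exactly when: ≡ 6 (mod 7).
6 — 6 mod 7 = 6, hence Match. 114 — 114 mod 7 = 2, hence No match. 106 — 106 mod 7 = 1, hence No match. 76 — 76 mod 7 = 6, hence Match.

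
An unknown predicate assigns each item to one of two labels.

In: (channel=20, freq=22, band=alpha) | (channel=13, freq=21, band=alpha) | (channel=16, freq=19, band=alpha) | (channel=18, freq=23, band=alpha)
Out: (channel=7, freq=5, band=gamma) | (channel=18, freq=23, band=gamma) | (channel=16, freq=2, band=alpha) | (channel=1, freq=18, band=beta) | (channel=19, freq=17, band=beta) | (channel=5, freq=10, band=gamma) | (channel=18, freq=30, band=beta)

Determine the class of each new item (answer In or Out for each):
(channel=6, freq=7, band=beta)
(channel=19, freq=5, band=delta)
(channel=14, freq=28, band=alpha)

All 'In' examples share one property — band is alpha AND freq ≥ 5 — and every 'Out' example lacks it.
(channel=6, freq=7, band=beta): band is beta, freq = 7 — does not pass, so Out.
(channel=19, freq=5, band=delta): band is delta, freq = 5 — does not pass, so Out.
(channel=14, freq=28, band=alpha): band is alpha, freq = 28 — checks out, so In.

Out, Out, In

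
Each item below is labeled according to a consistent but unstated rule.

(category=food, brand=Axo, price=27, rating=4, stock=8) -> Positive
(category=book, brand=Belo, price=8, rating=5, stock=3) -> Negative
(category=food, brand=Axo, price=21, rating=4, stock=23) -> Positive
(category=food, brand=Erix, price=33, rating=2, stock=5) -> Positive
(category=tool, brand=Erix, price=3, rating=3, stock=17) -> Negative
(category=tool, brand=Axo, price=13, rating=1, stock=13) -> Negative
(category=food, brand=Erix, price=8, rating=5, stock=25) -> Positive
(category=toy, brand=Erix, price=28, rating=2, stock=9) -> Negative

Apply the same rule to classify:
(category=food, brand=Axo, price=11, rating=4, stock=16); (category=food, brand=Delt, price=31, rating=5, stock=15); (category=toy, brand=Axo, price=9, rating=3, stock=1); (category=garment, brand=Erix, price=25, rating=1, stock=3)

'Positive' ⟺ category is food.
(category=food, brand=Axo, price=11, rating=4, stock=16) → category is food → Positive.
(category=food, brand=Delt, price=31, rating=5, stock=15) → category is food → Positive.
(category=toy, brand=Axo, price=9, rating=3, stock=1) → category is toy → Negative.
(category=garment, brand=Erix, price=25, rating=1, stock=3) → category is garment → Negative.

Positive, Positive, Negative, Negative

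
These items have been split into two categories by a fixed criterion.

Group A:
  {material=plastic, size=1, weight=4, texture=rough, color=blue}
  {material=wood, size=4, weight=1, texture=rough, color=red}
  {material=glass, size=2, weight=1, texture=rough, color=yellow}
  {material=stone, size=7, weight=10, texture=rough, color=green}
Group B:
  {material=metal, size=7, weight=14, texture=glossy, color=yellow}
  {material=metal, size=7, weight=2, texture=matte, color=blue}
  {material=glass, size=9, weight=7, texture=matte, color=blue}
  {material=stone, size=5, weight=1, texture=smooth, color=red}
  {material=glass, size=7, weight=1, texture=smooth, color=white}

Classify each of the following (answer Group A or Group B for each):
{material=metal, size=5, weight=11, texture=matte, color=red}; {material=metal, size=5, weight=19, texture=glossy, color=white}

Group B, Group B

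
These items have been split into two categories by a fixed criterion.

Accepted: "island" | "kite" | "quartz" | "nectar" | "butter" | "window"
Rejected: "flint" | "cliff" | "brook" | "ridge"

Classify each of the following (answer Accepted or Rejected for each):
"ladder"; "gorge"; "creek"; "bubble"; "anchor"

Accepted, Rejected, Rejected, Accepted, Accepted

The simplest hypothesis consistent with all the labels is: even length.
"ladder": Accepted (length 6). "gorge": Rejected (length 5). "creek": Rejected (length 5). "bubble": Accepted (length 6). "anchor": Accepted (length 6).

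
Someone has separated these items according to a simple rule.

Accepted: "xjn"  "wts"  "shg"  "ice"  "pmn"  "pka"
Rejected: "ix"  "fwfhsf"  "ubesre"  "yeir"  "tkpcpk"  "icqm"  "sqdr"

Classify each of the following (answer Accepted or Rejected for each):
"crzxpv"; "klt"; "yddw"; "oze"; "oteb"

Rejected, Accepted, Rejected, Accepted, Rejected

One predicate separates the groups cleanly: odd length.
"crzxpv" — length 6, hence Rejected.
"klt" — length 3, hence Accepted.
"yddw" — length 4, hence Rejected.
"oze" — length 3, hence Accepted.
"oteb" — length 4, hence Rejected.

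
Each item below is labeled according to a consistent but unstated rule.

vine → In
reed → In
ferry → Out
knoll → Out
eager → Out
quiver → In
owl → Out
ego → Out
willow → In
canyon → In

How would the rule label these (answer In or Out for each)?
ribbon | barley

In, In

Rule: even length. This holds for each 'In' example and fails for each 'Out' one.
ribbon: In (length 6).
barley: In (length 6).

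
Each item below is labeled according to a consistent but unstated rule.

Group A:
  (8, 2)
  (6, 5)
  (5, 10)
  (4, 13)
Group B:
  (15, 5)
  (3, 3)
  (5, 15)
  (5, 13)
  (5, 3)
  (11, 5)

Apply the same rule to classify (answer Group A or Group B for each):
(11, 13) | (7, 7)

One predicate separates the groups cleanly: product is even.
(11, 13) → 11·13 = 143 → Group B. (7, 7) → 7·7 = 49 → Group B.

Group B, Group B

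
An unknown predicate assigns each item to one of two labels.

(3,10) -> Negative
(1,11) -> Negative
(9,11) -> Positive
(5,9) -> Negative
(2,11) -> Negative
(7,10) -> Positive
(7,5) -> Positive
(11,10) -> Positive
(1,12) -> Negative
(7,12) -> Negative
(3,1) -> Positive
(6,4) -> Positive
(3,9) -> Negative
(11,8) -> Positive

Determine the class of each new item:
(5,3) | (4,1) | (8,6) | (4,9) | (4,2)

'Positive' ⟺ |first − second| ≤ 3.
(5,3) → |5−3| = 2 → Positive.
(4,1) → |4−1| = 3 → Positive.
(8,6) → |8−6| = 2 → Positive.
(4,9) → |4−9| = 5 → Negative.
(4,2) → |4−2| = 2 → Positive.

Positive, Positive, Positive, Negative, Positive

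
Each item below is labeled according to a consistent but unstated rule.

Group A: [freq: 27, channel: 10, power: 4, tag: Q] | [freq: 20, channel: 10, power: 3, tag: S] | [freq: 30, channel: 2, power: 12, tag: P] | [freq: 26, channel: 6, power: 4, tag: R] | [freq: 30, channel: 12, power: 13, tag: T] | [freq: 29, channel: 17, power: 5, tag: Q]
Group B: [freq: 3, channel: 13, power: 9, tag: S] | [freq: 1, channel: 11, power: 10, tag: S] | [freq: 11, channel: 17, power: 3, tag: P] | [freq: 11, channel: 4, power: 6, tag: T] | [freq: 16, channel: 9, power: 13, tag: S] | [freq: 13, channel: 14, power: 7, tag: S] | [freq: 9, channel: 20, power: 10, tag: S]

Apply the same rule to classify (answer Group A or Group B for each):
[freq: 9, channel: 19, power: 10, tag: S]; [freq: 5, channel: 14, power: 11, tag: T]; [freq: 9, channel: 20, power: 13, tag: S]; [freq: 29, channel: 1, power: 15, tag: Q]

Group B, Group B, Group B, Group A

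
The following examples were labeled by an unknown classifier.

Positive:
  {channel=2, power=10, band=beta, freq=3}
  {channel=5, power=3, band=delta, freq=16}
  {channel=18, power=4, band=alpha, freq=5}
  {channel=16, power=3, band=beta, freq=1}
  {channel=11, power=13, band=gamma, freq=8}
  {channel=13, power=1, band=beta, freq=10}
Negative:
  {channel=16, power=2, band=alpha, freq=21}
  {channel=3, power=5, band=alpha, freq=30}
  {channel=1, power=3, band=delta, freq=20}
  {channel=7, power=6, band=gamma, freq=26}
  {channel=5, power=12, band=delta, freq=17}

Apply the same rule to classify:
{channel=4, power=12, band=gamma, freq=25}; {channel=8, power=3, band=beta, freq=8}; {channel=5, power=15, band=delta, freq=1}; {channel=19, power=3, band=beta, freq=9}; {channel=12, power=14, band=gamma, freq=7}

Negative, Positive, Positive, Positive, Positive

Rule: freq ≤ 16. This holds for each 'Positive' example and fails for each 'Negative' one.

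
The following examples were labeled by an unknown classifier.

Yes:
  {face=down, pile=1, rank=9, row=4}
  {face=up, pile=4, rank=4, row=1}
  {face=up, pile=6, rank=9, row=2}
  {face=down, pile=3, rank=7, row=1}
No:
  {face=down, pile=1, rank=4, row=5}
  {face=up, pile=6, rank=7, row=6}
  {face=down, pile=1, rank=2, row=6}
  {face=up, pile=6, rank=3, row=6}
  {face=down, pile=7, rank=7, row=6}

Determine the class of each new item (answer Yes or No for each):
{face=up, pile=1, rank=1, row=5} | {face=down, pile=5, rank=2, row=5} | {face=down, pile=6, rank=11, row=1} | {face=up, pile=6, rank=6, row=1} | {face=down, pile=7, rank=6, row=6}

Every 'Yes' example satisfies: row ≤ 4. None of the 'No' examples do.
{face=up, pile=1, rank=1, row=5}: No (row = 5). {face=down, pile=5, rank=2, row=5}: No (row = 5). {face=down, pile=6, rank=11, row=1}: Yes (row = 1). {face=up, pile=6, rank=6, row=1}: Yes (row = 1). {face=down, pile=7, rank=6, row=6}: No (row = 6).

No, No, Yes, Yes, No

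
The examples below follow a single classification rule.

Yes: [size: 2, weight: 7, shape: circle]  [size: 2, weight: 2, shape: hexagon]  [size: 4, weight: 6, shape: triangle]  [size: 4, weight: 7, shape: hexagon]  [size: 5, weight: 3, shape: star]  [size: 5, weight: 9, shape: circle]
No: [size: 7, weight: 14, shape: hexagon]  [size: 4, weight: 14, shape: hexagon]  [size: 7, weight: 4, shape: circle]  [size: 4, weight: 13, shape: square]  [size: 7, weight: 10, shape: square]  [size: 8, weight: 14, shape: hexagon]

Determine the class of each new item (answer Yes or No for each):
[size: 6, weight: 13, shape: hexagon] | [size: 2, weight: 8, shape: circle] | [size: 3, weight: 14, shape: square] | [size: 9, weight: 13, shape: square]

No, Yes, No, No

The pattern is that an item is 'Yes' exactly when: weight ≤ 9 AND size ≤ 5.
[size: 6, weight: 13, shape: hexagon]: weight = 13, size = 6 — does not fit, so No.
[size: 2, weight: 8, shape: circle]: weight = 8, size = 2 — fits, so Yes.
[size: 3, weight: 14, shape: square]: weight = 14, size = 3 — does not fit, so No.
[size: 9, weight: 13, shape: square]: weight = 13, size = 9 — does not fit, so No.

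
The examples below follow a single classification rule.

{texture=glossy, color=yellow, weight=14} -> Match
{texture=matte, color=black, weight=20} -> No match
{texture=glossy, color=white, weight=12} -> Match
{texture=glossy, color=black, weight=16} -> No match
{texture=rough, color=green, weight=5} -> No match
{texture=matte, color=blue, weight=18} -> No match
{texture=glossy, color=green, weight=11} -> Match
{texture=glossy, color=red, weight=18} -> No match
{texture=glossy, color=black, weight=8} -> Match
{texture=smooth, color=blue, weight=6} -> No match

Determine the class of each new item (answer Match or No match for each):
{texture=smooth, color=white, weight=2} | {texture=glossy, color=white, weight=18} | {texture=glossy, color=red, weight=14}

Every 'Match' example satisfies: texture is glossy AND weight ≤ 14. None of the 'No match' examples do.

No match, No match, Match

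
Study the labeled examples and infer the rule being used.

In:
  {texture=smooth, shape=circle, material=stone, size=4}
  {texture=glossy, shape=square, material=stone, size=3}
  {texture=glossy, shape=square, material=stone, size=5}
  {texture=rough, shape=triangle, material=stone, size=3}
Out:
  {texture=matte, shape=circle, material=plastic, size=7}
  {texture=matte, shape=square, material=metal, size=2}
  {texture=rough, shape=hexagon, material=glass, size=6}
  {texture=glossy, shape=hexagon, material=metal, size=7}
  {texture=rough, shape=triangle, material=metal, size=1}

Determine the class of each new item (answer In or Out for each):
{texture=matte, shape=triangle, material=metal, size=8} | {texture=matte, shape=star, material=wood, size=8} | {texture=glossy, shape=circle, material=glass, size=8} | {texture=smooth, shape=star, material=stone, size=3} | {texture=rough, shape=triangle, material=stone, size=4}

One predicate separates the groups cleanly: material is stone.
{texture=matte, shape=triangle, material=metal, size=8}: material is metal — lacks this property, so Out.
{texture=matte, shape=star, material=wood, size=8}: material is wood — lacks this property, so Out.
{texture=glossy, shape=circle, material=glass, size=8}: material is glass — lacks this property, so Out.
{texture=smooth, shape=star, material=stone, size=3}: material is stone — satisfies this, so In.
{texture=rough, shape=triangle, material=stone, size=4}: material is stone — satisfies this, so In.

Out, Out, Out, In, In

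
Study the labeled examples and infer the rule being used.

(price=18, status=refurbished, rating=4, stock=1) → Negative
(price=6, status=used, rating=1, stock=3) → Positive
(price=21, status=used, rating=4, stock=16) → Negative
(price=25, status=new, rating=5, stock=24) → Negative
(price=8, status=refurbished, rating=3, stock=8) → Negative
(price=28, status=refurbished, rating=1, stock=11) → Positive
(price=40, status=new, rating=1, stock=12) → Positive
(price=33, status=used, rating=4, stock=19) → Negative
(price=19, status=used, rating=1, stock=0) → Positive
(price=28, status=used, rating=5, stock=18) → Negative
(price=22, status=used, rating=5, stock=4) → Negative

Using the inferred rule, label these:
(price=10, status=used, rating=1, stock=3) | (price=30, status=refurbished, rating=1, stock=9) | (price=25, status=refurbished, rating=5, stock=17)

The classifier is using: rating = 1.

Positive, Positive, Negative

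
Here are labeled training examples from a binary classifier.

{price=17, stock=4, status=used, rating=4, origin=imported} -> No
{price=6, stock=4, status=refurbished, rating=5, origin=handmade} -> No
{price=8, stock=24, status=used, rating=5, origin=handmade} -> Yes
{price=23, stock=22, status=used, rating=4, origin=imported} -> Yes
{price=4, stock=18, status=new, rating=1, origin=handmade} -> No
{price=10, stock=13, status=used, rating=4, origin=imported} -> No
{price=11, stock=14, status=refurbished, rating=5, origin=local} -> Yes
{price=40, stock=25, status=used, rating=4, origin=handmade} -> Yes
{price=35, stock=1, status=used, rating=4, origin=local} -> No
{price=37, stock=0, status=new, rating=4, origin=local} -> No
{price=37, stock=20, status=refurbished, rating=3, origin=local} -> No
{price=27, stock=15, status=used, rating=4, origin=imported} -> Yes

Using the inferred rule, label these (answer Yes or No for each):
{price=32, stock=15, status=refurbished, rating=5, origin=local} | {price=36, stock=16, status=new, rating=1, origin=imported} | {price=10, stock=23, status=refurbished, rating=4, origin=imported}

Yes, No, Yes

The common property of the 'Yes' items is: stock ≥ 14 AND rating ≥ 4. No 'No' item has it.
Yes: {price=32, stock=15, status=refurbished, rating=5, origin=local}, since stock = 15, rating = 5. No: {price=36, stock=16, status=new, rating=1, origin=imported}, since stock = 16, rating = 1. Yes: {price=10, stock=23, status=refurbished, rating=4, origin=imported}, since stock = 23, rating = 4.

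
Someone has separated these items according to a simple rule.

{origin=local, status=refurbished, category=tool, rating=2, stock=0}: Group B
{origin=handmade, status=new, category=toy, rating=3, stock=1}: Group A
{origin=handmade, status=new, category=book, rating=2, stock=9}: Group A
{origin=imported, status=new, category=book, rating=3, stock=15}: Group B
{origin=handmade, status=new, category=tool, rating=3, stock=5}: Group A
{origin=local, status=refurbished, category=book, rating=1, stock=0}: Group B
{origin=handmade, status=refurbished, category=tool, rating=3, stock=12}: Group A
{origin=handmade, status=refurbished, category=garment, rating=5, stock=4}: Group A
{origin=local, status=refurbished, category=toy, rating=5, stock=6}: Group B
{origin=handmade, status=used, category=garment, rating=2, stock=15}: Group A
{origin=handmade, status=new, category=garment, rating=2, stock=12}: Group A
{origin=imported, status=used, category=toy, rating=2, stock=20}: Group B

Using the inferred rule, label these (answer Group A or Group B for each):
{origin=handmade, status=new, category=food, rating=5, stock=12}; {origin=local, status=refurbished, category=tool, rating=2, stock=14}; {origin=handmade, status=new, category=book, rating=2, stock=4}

Rule: origin is handmade. This holds for each 'Group A' example and fails for each 'Group B' one.

Group A, Group B, Group A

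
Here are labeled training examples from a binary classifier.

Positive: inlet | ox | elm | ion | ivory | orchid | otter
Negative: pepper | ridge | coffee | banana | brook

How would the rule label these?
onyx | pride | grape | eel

Positive, Negative, Negative, Positive

The distinguishing property — starts with a vowel — holds for all the 'Positive' cases and none of the 'Negative' cases.
onyx: starts with 'o' — satisfies this, so Positive. pride: starts with 'p' — does not fit, so Negative. grape: starts with 'g' — does not fit, so Negative. eel: starts with 'e' — satisfies this, so Positive.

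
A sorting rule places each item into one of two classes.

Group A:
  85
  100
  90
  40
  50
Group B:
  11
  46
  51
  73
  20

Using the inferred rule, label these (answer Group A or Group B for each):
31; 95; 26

Group B, Group A, Group B

All 'Group A' examples share one property — multiple of 5 AND at least 40 — and every 'Group B' example lacks it.
31 → 31 = 5·6 + 1, 31 < 40 → Group B. 95 → 95 = 5·19, 95 ≥ 40 → Group A. 26 → 26 = 5·5 + 1, 26 < 40 → Group B.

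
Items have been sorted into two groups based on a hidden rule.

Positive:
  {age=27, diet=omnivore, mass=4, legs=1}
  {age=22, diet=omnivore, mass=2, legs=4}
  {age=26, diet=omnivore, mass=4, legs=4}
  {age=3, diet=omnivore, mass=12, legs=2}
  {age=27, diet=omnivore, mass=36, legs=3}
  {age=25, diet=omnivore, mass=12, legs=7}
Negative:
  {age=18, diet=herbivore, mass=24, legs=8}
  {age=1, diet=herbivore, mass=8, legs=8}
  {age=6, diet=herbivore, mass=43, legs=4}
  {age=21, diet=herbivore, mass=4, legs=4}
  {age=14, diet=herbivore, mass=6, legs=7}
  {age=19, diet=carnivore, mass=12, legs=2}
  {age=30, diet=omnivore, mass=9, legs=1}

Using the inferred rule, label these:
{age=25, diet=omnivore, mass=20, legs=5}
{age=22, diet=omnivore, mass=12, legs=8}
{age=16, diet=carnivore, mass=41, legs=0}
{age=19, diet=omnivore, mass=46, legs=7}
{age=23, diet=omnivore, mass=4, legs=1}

The rule appears to be: diet is omnivore AND age ≤ 27.
{age=25, diet=omnivore, mass=20, legs=5} → diet is omnivore, age = 25 → Positive.
{age=22, diet=omnivore, mass=12, legs=8} → diet is omnivore, age = 22 → Positive.
{age=16, diet=carnivore, mass=41, legs=0} → diet is carnivore, age = 16 → Negative.
{age=19, diet=omnivore, mass=46, legs=7} → diet is omnivore, age = 19 → Positive.
{age=23, diet=omnivore, mass=4, legs=1} → diet is omnivore, age = 23 → Positive.

Positive, Positive, Negative, Positive, Positive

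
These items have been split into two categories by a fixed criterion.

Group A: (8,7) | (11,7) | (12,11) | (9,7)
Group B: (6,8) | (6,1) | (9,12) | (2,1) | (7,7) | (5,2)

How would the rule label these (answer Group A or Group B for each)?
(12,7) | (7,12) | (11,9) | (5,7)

All 'Group A' examples share one property — sum ≥ 15 AND second is odd — and every 'Group B' example lacks it.
(12,7): 12+7 = 19, second 7 — has this property, so Group A.
(7,12): 7+12 = 19, second 12 — does not pass, so Group B.
(11,9): 11+9 = 20, second 9 — has this property, so Group A.
(5,7): 5+7 = 12, second 7 — does not pass, so Group B.

Group A, Group B, Group A, Group B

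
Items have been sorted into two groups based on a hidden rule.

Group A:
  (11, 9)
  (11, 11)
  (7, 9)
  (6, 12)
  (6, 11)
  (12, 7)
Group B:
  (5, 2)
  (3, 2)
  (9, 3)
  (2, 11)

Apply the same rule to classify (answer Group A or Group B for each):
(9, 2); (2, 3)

Group B, Group B

The distinguishing property — sum ≥ 16 — holds for all the 'Group A' cases and none of the 'Group B' cases.
(9, 2): 9+2 = 11 — does not fit, so Group B.
(2, 3): 2+3 = 5 — does not fit, so Group B.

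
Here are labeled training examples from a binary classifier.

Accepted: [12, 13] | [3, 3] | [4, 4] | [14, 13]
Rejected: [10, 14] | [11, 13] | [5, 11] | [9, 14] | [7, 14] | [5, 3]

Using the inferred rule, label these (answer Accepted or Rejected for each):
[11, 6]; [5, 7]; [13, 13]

Rule: |first − second| ≤ 1. This holds for each 'Accepted' example and fails for each 'Rejected' one.
Rejected: [11, 6], since |11−6| = 5. Rejected: [5, 7], since |5−7| = 2. Accepted: [13, 13], since |13−13| = 0.

Rejected, Rejected, Accepted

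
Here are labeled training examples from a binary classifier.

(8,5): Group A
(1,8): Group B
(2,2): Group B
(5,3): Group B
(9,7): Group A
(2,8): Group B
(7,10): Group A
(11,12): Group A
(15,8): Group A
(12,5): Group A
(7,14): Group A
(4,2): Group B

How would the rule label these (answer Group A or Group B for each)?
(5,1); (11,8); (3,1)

The pattern is that an item is 'Group A' exactly when: sum ≥ 13.

Group B, Group A, Group B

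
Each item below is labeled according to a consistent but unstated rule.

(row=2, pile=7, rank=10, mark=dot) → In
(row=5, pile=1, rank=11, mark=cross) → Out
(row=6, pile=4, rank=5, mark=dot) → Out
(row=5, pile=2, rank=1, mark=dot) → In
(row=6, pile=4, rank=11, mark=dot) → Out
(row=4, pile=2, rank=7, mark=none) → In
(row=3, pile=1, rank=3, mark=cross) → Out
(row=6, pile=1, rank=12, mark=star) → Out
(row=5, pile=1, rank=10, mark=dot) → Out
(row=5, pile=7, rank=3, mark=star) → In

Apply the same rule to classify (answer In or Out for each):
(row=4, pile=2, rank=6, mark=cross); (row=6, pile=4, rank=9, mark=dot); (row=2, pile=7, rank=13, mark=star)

The pattern is that an item is 'In' exactly when: row ≤ 5 AND pile ≥ 2.
(row=4, pile=2, rank=6, mark=cross): In (row = 4, pile = 2). (row=6, pile=4, rank=9, mark=dot): Out (row = 6, pile = 4). (row=2, pile=7, rank=13, mark=star): In (row = 2, pile = 7).

In, Out, In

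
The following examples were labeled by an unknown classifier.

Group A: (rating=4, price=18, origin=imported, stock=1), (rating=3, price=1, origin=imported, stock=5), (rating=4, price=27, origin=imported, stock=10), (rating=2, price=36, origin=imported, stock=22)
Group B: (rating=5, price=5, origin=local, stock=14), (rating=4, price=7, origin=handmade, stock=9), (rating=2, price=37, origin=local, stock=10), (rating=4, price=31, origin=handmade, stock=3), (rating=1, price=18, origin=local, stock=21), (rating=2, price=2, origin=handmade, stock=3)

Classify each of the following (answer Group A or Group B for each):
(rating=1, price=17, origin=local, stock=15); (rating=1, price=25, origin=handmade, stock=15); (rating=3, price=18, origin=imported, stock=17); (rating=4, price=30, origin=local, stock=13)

The distinguishing property — origin is imported — holds for all the 'Group A' cases and none of the 'Group B' cases.

Group B, Group B, Group A, Group B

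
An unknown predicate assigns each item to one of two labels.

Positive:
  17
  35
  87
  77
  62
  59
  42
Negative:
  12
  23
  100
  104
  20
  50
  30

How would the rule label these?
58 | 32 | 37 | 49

Positive, Negative, Positive, Positive

One predicate separates the groups cleanly: digit sum ≥ 6.
Positive: 58, since digit sum 5+8 = 13. Negative: 32, since digit sum 3+2 = 5. Positive: 37, since digit sum 3+7 = 10. Positive: 49, since digit sum 4+9 = 13.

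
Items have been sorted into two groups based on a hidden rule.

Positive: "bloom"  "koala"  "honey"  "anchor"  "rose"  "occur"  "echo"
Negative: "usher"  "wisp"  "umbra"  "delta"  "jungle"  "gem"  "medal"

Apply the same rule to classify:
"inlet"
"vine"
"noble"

Negative, Negative, Positive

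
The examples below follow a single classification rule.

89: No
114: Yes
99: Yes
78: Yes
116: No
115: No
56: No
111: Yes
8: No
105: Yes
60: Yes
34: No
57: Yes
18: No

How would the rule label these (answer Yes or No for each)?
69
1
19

Yes, No, No

A rule that fits every label: multiple of 3 AND at least 34 — true of each 'Yes' example, false of each 'No' one.
69 → 69 = 3·23, 69 ≥ 34 → Yes. 1 → 1 = 3·0 + 1, 1 < 34 → No. 19 → 19 = 3·6 + 1, 19 < 34 → No.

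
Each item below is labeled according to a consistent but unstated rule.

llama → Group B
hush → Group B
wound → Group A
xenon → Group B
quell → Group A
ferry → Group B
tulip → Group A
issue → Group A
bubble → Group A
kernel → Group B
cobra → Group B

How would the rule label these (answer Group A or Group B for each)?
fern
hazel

One predicate separates the groups cleanly: length ≥ 5 AND contains 'u'.
fern: length 4, no 'u' — fails this test, so Group B.
hazel: length 5, no 'u' — fails this test, so Group B.

Group B, Group B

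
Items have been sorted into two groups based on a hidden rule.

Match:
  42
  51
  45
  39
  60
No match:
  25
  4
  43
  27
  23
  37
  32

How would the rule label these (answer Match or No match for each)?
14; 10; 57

'Match' ⟺ multiple of 3 AND at least 32.

No match, No match, Match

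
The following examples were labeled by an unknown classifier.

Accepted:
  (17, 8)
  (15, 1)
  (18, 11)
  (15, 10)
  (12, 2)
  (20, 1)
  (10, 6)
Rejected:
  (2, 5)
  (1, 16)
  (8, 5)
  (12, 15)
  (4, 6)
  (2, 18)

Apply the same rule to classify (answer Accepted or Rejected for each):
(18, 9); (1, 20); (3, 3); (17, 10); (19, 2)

Accepted, Rejected, Rejected, Accepted, Accepted

The pattern is that an item is 'Accepted' exactly when: first > second AND sum ≥ 14.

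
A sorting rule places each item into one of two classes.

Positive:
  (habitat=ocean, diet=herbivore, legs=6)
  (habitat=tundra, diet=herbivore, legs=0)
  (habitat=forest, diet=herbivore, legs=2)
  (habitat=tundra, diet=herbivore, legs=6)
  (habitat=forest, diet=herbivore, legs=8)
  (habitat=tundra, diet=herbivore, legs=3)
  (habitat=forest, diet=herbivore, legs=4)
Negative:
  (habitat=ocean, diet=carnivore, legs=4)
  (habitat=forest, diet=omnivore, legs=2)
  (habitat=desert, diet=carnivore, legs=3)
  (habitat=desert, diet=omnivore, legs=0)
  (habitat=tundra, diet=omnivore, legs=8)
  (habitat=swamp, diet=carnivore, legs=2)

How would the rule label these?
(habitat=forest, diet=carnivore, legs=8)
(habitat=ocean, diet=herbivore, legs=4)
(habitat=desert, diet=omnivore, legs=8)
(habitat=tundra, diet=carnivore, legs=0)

Negative, Positive, Negative, Negative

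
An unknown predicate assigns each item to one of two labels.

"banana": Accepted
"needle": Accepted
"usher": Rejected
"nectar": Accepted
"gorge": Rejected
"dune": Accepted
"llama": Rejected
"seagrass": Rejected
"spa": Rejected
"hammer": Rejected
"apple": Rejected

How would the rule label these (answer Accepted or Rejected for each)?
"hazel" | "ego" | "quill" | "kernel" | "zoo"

The rule appears to be: contains 'n'.
Rejected: "hazel", since no 'n'.
Rejected: "ego", since no 'n'.
Rejected: "quill", since no 'n'.
Accepted: "kernel", since has 'n'.
Rejected: "zoo", since no 'n'.

Rejected, Rejected, Rejected, Accepted, Rejected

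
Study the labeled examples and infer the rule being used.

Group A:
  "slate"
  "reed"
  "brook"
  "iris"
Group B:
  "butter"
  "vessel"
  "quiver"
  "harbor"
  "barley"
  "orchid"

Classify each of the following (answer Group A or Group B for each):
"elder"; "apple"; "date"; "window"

Group A, Group A, Group A, Group B

One predicate separates the groups cleanly: length ≤ 5.
"elder" → length 5 → Group A.
"apple" → length 5 → Group A.
"date" → length 4 → Group A.
"window" → length 6 → Group B.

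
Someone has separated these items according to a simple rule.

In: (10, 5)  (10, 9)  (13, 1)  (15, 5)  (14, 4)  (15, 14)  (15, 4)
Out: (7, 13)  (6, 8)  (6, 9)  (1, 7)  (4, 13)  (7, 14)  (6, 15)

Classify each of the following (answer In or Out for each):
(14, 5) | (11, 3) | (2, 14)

One predicate separates the groups cleanly: first > second.
In: (14, 5), since 14 > 5.
In: (11, 3), since 11 > 3.
Out: (2, 14), since 2 < 14.

In, In, Out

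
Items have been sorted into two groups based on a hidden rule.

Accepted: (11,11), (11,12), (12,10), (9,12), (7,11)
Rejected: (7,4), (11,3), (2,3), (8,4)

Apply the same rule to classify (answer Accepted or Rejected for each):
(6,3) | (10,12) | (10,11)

The classifier is using: sum ≥ 18.

Rejected, Accepted, Accepted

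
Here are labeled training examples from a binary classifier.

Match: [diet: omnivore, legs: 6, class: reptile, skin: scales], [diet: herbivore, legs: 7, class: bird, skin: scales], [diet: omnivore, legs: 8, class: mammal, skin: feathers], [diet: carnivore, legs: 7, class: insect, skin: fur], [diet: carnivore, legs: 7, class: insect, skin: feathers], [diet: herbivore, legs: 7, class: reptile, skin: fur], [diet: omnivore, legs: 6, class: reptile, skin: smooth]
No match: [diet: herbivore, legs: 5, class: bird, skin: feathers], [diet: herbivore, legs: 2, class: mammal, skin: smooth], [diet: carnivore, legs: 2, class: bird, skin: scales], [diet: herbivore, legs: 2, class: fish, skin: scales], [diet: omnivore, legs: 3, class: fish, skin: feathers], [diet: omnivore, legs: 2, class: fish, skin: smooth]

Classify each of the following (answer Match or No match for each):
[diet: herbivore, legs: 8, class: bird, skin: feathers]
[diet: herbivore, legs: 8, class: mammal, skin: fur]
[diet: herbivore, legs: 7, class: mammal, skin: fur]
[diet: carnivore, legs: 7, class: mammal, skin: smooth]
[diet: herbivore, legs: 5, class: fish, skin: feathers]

Match, Match, Match, Match, No match

A rule that fits every label: legs ≥ 6 — true of each 'Match' example, false of each 'No match' one.
[diet: herbivore, legs: 8, class: bird, skin: feathers] → legs = 8 → Match. [diet: herbivore, legs: 8, class: mammal, skin: fur] → legs = 8 → Match. [diet: herbivore, legs: 7, class: mammal, skin: fur] → legs = 7 → Match. [diet: carnivore, legs: 7, class: mammal, skin: smooth] → legs = 7 → Match. [diet: herbivore, legs: 5, class: fish, skin: feathers] → legs = 5 → No match.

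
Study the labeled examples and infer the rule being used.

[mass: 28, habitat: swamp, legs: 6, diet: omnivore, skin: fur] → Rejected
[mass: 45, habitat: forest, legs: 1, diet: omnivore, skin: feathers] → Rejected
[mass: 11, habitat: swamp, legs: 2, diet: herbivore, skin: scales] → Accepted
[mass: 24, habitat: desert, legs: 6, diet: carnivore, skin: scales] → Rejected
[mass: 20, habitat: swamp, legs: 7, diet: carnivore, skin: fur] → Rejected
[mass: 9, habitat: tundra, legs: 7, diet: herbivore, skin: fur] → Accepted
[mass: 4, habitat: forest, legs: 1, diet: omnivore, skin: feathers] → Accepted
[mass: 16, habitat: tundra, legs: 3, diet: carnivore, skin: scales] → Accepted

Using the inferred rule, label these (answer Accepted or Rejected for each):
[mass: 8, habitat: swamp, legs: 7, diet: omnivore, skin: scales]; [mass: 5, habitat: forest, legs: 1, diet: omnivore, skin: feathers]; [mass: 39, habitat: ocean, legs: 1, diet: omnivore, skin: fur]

Rule: mass ≤ 16. This holds for each 'Accepted' example and fails for each 'Rejected' one.

Accepted, Accepted, Rejected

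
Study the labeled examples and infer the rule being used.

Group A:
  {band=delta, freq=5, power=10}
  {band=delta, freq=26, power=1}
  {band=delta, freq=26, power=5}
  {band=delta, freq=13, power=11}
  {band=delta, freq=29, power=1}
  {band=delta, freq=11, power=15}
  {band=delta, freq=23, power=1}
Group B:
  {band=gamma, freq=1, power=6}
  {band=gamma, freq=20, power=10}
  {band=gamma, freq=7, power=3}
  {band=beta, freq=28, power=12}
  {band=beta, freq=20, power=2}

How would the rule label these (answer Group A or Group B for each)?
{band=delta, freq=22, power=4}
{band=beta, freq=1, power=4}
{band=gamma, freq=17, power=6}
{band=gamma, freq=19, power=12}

Group A, Group B, Group B, Group B

'Group A' ⟺ band is delta.
{band=delta, freq=22, power=4}: Group A (band is delta). {band=beta, freq=1, power=4}: Group B (band is beta). {band=gamma, freq=17, power=6}: Group B (band is gamma). {band=gamma, freq=19, power=12}: Group B (band is gamma).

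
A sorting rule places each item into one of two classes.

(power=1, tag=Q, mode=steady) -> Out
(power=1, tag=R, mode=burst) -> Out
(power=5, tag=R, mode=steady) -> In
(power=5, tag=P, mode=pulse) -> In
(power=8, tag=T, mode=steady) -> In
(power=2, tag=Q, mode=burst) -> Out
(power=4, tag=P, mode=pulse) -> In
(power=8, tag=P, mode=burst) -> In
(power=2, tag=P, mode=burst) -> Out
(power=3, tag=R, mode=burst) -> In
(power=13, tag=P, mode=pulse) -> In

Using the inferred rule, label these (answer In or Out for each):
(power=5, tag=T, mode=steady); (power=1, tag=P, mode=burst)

The classifier is using: power ≥ 3.
(power=5, tag=T, mode=steady): power = 5 — fits, so In. (power=1, tag=P, mode=burst): power = 1 — doesn't match, so Out.

In, Out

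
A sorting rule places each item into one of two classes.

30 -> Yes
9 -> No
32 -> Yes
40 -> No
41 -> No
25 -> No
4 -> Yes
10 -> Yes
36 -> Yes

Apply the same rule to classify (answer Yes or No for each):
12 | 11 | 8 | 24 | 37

The common property of the 'Yes' items is: even AND at most 36. No 'No' item has it.
12: Yes (12 is even, 12 ≤ 36). 11: No (11 is odd, 11 ≤ 36). 8: Yes (8 is even, 8 ≤ 36). 24: Yes (24 is even, 24 ≤ 36). 37: No (37 is odd, 37 > 36).

Yes, No, Yes, Yes, No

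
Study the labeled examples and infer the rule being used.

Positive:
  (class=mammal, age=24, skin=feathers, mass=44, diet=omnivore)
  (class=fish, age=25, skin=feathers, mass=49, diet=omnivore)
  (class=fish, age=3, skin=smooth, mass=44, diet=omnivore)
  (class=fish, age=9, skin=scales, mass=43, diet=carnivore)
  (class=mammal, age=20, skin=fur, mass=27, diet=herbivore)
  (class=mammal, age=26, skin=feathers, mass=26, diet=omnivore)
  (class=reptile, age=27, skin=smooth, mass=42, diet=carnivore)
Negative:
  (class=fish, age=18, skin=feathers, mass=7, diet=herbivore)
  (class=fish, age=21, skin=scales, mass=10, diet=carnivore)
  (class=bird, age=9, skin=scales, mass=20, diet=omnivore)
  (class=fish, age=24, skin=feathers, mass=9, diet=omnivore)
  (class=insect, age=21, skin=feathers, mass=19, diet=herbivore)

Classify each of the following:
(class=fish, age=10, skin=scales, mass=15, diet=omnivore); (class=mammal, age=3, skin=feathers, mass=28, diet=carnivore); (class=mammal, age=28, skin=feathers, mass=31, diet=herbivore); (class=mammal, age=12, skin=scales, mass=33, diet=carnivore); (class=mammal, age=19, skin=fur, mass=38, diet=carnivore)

A rule that fits every label: mass ≥ 26 — true of each 'Positive' example, false of each 'Negative' one.

Negative, Positive, Positive, Positive, Positive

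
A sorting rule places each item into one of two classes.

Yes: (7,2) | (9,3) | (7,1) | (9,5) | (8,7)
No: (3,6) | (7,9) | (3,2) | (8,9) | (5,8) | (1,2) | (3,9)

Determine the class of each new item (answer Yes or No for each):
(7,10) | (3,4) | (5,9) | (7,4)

The common property of the 'Yes' items is: first > second AND sum ≥ 8. No 'No' item has it.
(7,10): 7 < 10, 7+10 = 17, fails this test → No.
(3,4): 3 < 4, 3+4 = 7, fails this test → No.
(5,9): 5 < 9, 5+9 = 14, fails this test → No.
(7,4): 7 > 4, 7+4 = 11, has this property → Yes.

No, No, No, Yes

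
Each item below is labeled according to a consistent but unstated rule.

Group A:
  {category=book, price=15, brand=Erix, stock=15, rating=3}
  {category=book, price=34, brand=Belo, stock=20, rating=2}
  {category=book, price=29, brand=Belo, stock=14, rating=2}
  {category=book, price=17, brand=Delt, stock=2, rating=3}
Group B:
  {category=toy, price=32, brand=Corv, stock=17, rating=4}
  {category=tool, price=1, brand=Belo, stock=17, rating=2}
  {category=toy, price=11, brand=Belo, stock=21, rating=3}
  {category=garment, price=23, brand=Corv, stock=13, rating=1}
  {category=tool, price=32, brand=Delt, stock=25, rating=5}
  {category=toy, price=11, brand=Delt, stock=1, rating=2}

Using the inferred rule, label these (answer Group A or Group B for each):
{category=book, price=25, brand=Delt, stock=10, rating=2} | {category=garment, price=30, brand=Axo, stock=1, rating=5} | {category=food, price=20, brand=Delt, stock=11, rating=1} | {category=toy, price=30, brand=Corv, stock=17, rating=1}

'Group A' ⟺ category is book.
{category=book, price=25, brand=Delt, stock=10, rating=2}: category is book, passes → Group A. {category=garment, price=30, brand=Axo, stock=1, rating=5}: category is garment, does not fit → Group B. {category=food, price=20, brand=Delt, stock=11, rating=1}: category is food, does not fit → Group B. {category=toy, price=30, brand=Corv, stock=17, rating=1}: category is toy, does not fit → Group B.

Group A, Group B, Group B, Group B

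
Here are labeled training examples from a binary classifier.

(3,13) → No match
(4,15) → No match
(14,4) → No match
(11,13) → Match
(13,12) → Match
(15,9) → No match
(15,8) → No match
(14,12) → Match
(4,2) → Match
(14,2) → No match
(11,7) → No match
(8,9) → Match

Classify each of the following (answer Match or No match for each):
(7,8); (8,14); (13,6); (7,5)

Match, No match, No match, Match

Rule: |first − second| ≤ 2. This holds for each 'Match' example and fails for each 'No match' one.
(7,8): Match (|7−8| = 1). (8,14): No match (|8−14| = 6). (13,6): No match (|13−6| = 7). (7,5): Match (|7−5| = 2).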